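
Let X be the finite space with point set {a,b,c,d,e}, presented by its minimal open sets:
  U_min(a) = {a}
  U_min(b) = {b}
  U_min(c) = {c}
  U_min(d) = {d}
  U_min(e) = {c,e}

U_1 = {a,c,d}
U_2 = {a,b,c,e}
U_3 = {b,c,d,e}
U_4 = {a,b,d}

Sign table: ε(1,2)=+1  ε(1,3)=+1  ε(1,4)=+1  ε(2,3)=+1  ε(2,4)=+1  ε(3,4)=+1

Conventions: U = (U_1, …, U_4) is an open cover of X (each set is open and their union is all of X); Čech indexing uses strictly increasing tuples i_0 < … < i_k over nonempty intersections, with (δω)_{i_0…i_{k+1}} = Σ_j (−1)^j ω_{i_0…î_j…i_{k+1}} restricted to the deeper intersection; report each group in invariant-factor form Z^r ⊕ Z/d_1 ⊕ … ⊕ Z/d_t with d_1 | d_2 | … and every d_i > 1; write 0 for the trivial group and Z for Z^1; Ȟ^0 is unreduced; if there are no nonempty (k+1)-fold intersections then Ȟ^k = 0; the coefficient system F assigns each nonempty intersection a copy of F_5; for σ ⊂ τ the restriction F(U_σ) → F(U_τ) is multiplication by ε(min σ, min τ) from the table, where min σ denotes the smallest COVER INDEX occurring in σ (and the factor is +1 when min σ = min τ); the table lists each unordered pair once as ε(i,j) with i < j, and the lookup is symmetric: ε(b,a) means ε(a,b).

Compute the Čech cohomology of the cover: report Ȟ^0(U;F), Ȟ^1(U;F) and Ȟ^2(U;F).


nerve simplices:
  U12={a,c} U13={c,d} U14={a,d} U23={b,c,e} U24={a,b} U34={b,d}
  U123={c} U124={a} U134={d} U234={b}
C dims 4,6,4; δ0: rk_F5 3; δ1: rk_F5 3
degree 0: 4−3−0 = 1 → Ȟ^0 ≅ Z/5
degree 1: 6−3−3 = 0 → Ȟ^1 ≅ 0
degree 2: 4−0−3 = 1 → Ȟ^2 ≅ Z/5

Ȟ^0 = Z/5,  Ȟ^1 = 0,  Ȟ^2 = Z/5


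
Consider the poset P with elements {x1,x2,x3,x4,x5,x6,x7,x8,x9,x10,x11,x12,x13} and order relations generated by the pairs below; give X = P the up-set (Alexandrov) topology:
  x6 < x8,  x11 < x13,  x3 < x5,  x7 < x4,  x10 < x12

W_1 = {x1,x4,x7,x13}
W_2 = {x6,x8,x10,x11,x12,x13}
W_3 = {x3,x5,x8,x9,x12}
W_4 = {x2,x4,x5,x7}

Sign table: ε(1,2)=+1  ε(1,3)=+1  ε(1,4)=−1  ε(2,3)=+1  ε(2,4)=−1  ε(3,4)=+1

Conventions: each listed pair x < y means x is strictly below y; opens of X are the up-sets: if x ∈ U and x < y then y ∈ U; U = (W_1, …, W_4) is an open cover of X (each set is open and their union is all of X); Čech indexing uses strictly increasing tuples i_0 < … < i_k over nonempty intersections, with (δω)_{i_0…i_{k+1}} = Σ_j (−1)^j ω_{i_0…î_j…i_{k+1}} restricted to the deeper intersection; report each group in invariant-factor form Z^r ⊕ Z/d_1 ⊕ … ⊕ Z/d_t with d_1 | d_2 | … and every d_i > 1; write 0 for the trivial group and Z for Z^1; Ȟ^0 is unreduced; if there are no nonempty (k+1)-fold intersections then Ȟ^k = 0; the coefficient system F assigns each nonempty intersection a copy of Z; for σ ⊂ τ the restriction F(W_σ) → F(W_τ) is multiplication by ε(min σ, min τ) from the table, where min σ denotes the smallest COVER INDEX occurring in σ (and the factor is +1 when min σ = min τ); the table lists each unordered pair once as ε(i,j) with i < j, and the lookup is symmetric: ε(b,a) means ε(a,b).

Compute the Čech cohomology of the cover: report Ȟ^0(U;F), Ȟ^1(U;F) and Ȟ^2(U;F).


Ȟ^0(U;F) ≅ 0; Ȟ^1(U;F) ≅ Z/2; Ȟ^2(U;F) ≅ 0

nerve of the cover:
  W12={x13} W14={x4,x7} W23={x8,x12} W34={x5}
C dims 4,4; δ0: rk 4, SNF 1^3·2
Ȟ^0 = (4 − 4) − 0 = 0, so Ȟ^0 ≅ 0
Ȟ^1 = (4 − 0) − 4 = 0 plus torsion [2], so Ȟ^1 ≅ Z/2
Ȟ^2 = (0 − 0) − 0 = 0, so Ȟ^2 ≅ 0


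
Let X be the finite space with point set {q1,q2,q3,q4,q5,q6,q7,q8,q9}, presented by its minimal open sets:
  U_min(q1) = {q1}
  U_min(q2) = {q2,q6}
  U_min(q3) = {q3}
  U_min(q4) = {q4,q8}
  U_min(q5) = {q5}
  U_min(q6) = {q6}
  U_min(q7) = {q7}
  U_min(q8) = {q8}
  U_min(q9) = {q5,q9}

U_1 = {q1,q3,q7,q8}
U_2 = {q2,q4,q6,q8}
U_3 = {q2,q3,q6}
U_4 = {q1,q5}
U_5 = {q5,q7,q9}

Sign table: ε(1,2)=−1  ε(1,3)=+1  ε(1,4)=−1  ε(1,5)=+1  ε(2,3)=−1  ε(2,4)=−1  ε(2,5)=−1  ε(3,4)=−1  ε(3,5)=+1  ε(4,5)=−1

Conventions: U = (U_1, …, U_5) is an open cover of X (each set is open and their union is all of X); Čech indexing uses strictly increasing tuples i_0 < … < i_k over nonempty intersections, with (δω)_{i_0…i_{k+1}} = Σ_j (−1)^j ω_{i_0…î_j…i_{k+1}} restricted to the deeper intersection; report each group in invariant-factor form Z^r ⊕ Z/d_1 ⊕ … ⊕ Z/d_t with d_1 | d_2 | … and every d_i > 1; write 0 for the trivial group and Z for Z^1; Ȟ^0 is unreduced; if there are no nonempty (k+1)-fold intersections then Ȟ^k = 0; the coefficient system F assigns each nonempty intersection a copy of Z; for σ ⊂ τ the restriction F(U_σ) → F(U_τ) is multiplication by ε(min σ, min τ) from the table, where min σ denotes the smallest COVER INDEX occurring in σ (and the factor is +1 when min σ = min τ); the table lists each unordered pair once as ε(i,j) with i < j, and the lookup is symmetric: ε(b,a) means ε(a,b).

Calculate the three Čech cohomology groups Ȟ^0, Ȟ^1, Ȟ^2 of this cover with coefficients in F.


Ȟ^0(U;F) ≅ Z, Ȟ^1(U;F) ≅ Z^2, Ȟ^2(U;F) ≅ 0

nonempty overlaps:
  U12={q8} U13={q3} U14={q1} U15={q7} U23={q2,q6} U45={q5}
C dims 5,6; δ0: rk 4, SNF 1^4
degree 0: 5−4−0 = 1 → Ȟ^0 ≅ Z
degree 1: 6−0−4 = 2 → Ȟ^1 ≅ Z^2
degree 2: 0−0−0 = 0 → Ȟ^2 ≅ 0


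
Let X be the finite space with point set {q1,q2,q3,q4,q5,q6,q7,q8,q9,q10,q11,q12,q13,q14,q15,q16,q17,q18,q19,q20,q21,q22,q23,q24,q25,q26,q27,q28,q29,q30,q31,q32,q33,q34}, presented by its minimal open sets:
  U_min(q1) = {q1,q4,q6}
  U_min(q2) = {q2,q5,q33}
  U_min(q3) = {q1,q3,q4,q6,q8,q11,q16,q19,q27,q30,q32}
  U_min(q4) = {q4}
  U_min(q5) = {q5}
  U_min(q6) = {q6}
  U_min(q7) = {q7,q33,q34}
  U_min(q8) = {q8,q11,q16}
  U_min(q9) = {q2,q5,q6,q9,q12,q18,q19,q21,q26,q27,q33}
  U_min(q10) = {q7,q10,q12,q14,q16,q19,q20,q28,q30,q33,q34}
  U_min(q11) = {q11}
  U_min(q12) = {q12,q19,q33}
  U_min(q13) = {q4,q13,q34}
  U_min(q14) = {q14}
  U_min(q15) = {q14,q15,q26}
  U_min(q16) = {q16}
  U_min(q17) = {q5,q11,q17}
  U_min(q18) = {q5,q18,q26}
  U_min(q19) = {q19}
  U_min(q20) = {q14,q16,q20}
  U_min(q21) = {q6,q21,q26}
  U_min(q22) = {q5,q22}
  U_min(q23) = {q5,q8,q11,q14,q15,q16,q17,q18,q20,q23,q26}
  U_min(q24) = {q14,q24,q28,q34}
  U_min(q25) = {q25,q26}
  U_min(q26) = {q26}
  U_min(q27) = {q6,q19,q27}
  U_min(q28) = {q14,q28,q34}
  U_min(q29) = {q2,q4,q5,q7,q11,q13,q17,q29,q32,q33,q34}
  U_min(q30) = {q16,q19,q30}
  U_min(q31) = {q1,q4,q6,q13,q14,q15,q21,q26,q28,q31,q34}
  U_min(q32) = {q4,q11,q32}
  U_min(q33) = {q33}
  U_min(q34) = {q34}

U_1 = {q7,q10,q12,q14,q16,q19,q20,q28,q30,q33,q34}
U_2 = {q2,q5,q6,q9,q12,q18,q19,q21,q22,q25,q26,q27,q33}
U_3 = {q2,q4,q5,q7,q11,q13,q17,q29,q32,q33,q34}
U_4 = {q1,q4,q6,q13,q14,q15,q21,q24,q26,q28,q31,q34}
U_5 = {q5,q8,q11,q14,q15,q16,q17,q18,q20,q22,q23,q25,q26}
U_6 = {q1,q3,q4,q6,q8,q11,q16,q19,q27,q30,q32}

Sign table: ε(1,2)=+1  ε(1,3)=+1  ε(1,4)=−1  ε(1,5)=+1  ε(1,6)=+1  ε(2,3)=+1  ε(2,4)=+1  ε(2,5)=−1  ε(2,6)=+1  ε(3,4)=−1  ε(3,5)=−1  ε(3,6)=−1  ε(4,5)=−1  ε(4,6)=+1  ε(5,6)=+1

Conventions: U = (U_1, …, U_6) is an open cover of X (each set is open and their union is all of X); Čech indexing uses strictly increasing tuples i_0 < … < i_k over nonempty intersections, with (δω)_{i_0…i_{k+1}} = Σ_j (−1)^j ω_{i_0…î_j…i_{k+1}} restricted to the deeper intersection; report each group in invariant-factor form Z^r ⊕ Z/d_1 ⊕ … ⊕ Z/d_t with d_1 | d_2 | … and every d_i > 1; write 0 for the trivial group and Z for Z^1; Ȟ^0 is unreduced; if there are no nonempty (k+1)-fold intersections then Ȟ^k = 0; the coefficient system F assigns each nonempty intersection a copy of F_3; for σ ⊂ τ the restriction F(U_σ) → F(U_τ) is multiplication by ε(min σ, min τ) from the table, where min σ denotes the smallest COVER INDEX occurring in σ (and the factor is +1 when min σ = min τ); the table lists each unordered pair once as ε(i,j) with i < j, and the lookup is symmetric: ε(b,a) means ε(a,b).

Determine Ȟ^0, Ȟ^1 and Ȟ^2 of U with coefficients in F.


Ȟ^0 ≅ 0; Ȟ^1 ≅ 0; Ȟ^2 ≅ Z/3

nonempty overlaps:
  U12={q12,q19,q33} U13={q7,q33,q34} U14={q14,q28,q34} U15={q14,q16,q20} U16={q16,q19,q30} U23={q2,q5,q33} U24={q6,q21,q26} U25={q5,q18,q22,q25,q26} U26={q6,q19,q27} U34={q4,q13,q34} U35={q5,q11,q17} U36={q4,q11,q32} U45={q14,q15,q26} U46={q1,q4,q6} U56={q8,q11,q16}
  U123={q33} U126={q19} U134={q34} U145={q14} U156={q16} U235={q5} U245={q26} U246={q6} U346={q4} U356={q11}
C dims 6,15,10; δ0: rk_F3 6; δ1: rk_F3 9
degree 0: 6−6−0 = 0 → Ȟ^0 ≅ 0
degree 1: 15−9−6 = 0 → Ȟ^1 ≅ 0
degree 2: 10−0−9 = 1 → Ȟ^2 ≅ Z/3


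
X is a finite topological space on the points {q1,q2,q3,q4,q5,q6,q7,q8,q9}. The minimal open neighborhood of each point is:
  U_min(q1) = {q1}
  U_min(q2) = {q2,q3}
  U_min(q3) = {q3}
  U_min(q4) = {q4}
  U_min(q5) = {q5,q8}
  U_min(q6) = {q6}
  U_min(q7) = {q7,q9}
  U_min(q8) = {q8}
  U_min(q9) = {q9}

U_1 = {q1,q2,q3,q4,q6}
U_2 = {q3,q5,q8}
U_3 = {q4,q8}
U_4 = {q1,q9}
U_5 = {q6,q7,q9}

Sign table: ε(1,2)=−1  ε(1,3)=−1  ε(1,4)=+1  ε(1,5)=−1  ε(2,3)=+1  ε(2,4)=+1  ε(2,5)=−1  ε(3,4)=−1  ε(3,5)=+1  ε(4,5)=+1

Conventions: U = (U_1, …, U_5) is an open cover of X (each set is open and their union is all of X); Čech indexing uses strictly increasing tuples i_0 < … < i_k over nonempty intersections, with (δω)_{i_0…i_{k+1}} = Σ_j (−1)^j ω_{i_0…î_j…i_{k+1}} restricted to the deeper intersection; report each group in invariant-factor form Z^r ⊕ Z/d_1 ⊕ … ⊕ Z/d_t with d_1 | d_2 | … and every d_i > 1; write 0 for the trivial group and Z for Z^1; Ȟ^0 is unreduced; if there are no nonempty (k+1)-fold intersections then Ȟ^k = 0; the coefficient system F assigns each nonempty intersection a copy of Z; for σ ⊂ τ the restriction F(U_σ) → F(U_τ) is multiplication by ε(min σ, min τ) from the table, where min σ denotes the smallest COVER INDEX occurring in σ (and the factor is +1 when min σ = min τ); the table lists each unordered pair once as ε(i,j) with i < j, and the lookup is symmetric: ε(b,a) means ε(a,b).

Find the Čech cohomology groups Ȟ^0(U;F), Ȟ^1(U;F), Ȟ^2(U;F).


Ȟ^0(U;F) ≅ 0, Ȟ^1(U;F) ≅ Z ⊕ Z/2 and Ȟ^2(U;F) ≅ 0

cover nerve:
  U12={q3} U13={q4} U14={q1} U15={q6} U23={q8} U45={q9}
C dims 5,6; δ0: rk 5, SNF 1^4·2
Ȟ^0: (5−5)−0=0 ⇒ 0
Ȟ^1: (6−0)−5=1 plus torsion [2] ⇒ Z ⊕ Z/2
Ȟ^2: (0−0)−0=0 ⇒ 0


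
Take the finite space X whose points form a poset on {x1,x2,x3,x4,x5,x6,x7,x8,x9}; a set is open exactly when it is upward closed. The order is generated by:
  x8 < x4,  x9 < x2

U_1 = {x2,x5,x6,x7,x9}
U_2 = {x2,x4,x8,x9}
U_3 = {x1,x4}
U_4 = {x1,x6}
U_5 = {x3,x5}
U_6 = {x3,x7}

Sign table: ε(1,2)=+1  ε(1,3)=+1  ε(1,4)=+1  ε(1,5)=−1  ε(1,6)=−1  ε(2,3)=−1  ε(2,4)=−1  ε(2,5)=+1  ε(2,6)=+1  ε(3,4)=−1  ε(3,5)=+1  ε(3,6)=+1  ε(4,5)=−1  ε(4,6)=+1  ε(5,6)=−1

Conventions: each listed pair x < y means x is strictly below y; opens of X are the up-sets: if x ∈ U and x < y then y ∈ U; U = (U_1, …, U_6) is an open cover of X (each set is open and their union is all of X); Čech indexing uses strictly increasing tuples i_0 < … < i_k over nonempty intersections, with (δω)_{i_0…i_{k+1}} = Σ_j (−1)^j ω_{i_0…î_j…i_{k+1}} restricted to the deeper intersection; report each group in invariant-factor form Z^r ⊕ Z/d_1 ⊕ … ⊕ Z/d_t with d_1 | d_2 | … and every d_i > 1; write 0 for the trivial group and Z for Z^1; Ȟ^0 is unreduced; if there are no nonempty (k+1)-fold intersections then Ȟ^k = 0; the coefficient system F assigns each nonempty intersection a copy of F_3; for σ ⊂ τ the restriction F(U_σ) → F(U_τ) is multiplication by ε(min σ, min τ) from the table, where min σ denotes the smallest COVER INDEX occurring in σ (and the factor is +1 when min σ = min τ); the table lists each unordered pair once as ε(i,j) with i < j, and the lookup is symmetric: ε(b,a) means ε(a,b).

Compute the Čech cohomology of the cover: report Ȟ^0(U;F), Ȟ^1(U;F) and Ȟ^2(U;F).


cover nerve:
  U12={x2,x9} U14={x6} U15={x5} U16={x7} U23={x4} U34={x1} U56={x3}
C dims 6,7; δ0: rk_F3 6
Ȟ^0: (6−6)−0=0 ⇒ 0
Ȟ^1: (7−0)−6=1 ⇒ Z/3
Ȟ^2: (0−0)−0=0 ⇒ 0

Ȟ^0 ≅ 0, Ȟ^1 ≅ Z/3, Ȟ^2 ≅ 0


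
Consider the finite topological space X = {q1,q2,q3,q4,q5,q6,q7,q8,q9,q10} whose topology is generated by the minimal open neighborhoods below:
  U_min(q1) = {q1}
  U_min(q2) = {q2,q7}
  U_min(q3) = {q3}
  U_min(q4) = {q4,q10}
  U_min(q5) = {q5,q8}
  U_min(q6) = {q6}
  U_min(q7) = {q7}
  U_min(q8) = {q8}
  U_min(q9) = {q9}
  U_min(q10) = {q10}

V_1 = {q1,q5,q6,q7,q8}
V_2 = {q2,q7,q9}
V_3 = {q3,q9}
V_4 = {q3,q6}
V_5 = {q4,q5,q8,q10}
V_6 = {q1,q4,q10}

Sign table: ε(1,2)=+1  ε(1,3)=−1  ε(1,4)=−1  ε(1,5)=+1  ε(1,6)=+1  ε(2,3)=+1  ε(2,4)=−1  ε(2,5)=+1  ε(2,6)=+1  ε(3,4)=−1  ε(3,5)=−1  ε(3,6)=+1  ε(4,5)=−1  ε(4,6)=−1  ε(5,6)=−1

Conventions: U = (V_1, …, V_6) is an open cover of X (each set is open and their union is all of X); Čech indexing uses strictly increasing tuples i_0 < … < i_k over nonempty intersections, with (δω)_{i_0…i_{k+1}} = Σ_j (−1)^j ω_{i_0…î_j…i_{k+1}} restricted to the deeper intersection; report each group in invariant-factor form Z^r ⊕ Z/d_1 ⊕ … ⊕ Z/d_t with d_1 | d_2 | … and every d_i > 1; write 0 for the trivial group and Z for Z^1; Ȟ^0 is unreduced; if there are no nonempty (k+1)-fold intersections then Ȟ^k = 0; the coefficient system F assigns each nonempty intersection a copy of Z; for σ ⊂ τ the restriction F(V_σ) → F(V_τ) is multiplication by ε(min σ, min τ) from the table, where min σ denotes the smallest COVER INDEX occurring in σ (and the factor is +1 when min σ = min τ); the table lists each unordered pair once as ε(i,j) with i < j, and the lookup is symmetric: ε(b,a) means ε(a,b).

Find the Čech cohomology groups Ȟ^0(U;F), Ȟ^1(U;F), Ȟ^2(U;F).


intersection data:
  V12={q7} V14={q6} V15={q5,q8} V16={q1} V23={q9} V34={q3} V56={q4,q10}
C dims 6,7; δ0: rk 6, SNF 1^5·2
Ȟ^0 = (6 − 6) − 0 = 0, so Ȟ^0 ≅ 0
Ȟ^1 = (7 − 0) − 6 = 1 plus torsion [2], so Ȟ^1 ≅ Z ⊕ Z/2
Ȟ^2 = (0 − 0) − 0 = 0, so Ȟ^2 ≅ 0

Ȟ^0 ≅ 0; Ȟ^1 ≅ Z ⊕ Z/2; Ȟ^2 ≅ 0


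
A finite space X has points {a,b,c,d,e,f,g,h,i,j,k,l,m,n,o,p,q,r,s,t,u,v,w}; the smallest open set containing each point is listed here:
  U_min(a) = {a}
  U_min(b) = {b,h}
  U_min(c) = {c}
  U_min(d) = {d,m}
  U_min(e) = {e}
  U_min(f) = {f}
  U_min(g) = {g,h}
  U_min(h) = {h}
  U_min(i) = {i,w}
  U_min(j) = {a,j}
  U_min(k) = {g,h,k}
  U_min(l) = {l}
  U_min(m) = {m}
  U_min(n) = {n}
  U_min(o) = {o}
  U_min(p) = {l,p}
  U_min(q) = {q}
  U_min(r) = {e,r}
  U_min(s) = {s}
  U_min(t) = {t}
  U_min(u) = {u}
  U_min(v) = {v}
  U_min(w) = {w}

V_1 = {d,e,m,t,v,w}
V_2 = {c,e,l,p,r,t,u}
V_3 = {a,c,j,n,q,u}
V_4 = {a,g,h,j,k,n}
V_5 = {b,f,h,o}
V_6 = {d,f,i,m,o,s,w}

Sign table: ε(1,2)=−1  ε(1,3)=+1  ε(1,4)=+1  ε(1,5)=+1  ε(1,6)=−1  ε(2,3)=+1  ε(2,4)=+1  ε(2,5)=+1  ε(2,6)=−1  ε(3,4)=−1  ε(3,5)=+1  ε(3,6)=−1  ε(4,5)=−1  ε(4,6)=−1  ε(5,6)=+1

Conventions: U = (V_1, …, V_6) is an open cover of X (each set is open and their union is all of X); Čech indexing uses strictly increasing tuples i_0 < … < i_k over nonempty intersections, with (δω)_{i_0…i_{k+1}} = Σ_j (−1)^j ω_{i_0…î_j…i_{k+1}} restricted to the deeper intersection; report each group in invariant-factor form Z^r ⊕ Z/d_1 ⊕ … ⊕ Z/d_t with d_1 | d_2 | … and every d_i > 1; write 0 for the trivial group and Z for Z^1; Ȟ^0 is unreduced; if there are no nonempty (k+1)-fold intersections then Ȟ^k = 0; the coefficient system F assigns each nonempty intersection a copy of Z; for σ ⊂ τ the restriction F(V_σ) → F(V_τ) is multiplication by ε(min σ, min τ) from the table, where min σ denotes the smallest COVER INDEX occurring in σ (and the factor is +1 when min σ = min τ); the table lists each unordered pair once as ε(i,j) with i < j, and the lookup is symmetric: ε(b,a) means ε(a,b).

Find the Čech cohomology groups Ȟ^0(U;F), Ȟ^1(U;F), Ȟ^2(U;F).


Ȟ^0(U;F) ≅ Z,  Ȟ^1(U;F) ≅ Z,  Ȟ^2(U;F) ≅ 0

nonempty overlaps:
  V12={e,t} V16={d,m,w} V23={c,u} V34={a,j,n} V45={h} V56={f,o}
C dims 6,6; δ0: rk 5, SNF 1^5
degree 0: 6−5−0 = 1 → Ȟ^0 ≅ Z
degree 1: 6−0−5 = 1 → Ȟ^1 ≅ Z
degree 2: 0−0−0 = 0 → Ȟ^2 ≅ 0


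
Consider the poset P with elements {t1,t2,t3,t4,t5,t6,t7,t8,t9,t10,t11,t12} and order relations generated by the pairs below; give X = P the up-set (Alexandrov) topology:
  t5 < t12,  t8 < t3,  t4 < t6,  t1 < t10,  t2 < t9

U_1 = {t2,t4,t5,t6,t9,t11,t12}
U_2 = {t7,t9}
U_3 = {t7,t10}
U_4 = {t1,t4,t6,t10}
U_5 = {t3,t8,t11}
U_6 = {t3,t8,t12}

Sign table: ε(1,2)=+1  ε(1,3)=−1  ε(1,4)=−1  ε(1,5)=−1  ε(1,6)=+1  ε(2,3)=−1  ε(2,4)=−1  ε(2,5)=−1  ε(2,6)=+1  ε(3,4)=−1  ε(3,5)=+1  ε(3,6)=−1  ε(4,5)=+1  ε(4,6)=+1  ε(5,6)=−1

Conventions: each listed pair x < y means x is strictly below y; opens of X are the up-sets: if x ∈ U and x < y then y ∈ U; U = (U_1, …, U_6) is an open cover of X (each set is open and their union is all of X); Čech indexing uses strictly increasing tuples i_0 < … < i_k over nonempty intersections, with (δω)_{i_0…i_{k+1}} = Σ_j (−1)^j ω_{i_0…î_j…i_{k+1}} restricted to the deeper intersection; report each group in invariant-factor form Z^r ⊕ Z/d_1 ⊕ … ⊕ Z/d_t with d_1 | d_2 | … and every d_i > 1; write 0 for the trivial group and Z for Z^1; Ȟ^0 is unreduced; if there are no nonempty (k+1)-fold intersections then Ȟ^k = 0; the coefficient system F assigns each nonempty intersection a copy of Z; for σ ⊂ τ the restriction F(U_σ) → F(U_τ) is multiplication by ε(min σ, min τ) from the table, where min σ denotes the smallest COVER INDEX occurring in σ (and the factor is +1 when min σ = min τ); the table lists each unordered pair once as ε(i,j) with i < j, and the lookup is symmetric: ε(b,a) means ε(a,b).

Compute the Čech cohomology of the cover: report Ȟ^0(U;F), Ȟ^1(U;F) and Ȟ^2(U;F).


cover nerve:
  U12={t9} U14={t4,t6} U15={t11} U16={t12} U23={t7} U34={t10} U56={t3,t8}
C dims 6,7; δ0: rk 6, SNF 1^5·2
Ȟ^0: (6−6)−0=0 ⇒ 0
Ȟ^1: (7−0)−6=1 plus torsion [2] ⇒ Z ⊕ Z/2
Ȟ^2: (0−0)−0=0 ⇒ 0

Ȟ^0 ≅ 0, Ȟ^1 ≅ Z ⊕ Z/2 and Ȟ^2 ≅ 0


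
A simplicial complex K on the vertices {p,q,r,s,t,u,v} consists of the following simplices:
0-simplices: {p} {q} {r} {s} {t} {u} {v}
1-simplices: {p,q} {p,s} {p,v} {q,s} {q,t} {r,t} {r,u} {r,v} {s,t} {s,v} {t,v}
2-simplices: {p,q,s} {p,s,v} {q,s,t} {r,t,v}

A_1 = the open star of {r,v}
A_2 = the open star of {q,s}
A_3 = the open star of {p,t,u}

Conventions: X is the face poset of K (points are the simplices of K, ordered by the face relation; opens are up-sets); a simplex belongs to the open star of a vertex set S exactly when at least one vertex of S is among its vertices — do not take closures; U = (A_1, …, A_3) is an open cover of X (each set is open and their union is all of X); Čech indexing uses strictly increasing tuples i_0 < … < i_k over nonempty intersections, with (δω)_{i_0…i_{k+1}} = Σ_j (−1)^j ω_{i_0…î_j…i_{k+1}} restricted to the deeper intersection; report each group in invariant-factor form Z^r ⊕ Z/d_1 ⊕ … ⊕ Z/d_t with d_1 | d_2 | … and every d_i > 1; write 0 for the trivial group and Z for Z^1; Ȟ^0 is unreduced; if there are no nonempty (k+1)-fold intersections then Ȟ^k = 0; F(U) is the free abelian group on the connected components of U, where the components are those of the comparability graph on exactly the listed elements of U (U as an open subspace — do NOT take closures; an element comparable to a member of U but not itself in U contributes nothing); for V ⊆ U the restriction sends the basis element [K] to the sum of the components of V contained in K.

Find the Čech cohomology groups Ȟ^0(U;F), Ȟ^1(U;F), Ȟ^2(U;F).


nerve simplices:
  A1={{r},{v},{p,v},{r,t},{r,u},{r,v},{s,v},{t,v},{p,s,v},{r,t,v}} A2={{q},{s},{p,q},{p,s},{q,s},{q,t},{s,t},{s,v},{p,q,s},{p,s,v},{q,s,t}} A3={{p},{t},{u},{p,q},{p,s},{p,v},{q,t},{r,t},{r,u},{s,t},{t,v},{p,q,s},{p,s,v},{q,s,t},{r,t,v}}
  A12={{s,v},{p,s,v}} A13={{p,v},{r,t},{r,u},{t,v},{p,s,v},{r,t,v}} A23={{p,q},{p,s},{q,t},{s,t},{p,q,s},{p,s,v},{q,s,t}}
  A123={{p,s,v}}
components per intersection:
  A1: {{r},{v},{p,v},{r,t},{r,u},{r,v},{s,v},{t,v},{p,s,v},{r,t,v}}
  A2: {{q},{s},{p,q},{p,s},{q,s},{q,t},{s,t},{s,v},{p,q,s},{p,s,v},{q,s,t}}
  A3: {{p},{p,q},{p,s},{p,v},{p,q,s},{p,s,v}} {{t},{q,t},{r,t},{s,t},{t,v},{q,s,t},{r,t,v}} {{u},{r,u}}
  A12: {{s,v},{p,s,v}}
  A13: {{p,v},{p,s,v}} {{r,t},{t,v},{r,t,v}} {{r,u}}
  A23: {{p,q},{p,s},{p,q,s},{p,s,v}} {{q,t},{s,t},{q,s,t}}
  A123: {{p,s,v}}
C dims 5,6,1; δ0: rk 4, SNF 1^4; δ1: rk 1, SNF 1^1
degree 0: 5−4−0 = 1 → Ȟ^0 ≅ Z
degree 1: 6−1−4 = 1 → Ȟ^1 ≅ Z
degree 2: 1−0−1 = 0 → Ȟ^2 ≅ 0

Ȟ^0(U;F) ≅ Z,  Ȟ^1(U;F) ≅ Z,  Ȟ^2(U;F) ≅ 0


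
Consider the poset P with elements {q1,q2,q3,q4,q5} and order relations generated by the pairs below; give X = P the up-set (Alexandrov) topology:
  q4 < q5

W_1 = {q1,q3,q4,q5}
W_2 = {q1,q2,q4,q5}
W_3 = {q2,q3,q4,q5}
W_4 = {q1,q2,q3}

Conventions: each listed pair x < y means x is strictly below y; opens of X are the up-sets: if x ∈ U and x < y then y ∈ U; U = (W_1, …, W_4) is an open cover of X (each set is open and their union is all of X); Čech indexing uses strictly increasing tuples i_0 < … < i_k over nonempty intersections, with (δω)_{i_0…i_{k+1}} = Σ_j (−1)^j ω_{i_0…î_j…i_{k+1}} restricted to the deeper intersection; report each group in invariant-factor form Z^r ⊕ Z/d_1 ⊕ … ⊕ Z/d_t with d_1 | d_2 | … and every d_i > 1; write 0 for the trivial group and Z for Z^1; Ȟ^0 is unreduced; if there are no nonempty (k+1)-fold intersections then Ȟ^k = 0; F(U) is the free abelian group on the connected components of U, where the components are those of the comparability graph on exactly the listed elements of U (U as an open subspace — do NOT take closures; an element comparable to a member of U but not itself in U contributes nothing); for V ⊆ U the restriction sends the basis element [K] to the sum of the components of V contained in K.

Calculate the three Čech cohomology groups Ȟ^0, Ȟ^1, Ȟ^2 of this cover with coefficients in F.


Ȟ^0 ≅ Z^4,  Ȟ^1 ≅ 0,  Ȟ^2 ≅ 0

nerve simplices:
  W12={q1,q4,q5} W13={q3,q4,q5} W14={q1,q3} W23={q2,q4,q5} W24={q1,q2} W34={q2,q3}
  W123={q4,q5} W124={q1} W134={q3} W234={q2}
components per intersection:
  W1: {q1} {q3} {q4,q5}
  W2: {q1} {q2} {q4,q5}
  W3: {q2} {q3} {q4,q5}
  W4: {q1} {q2} {q3}
  W12: {q1} {q4,q5}
  W13: {q3} {q4,q5}
  W14: {q1} {q3}
  W23: {q2} {q4,q5}
  W24: {q1} {q2}
  W34: {q2} {q3}
  W123: {q4,q5}
  W124: {q1}
  W134: {q3}
  W234: {q2}
C dims 12,12,4; δ0: rk 8, SNF 1^8; δ1: rk 4, SNF 1^4
degree 0: 12−8−0 = 4 → Ȟ^0 ≅ Z^4
degree 1: 12−4−8 = 0 → Ȟ^1 ≅ 0
degree 2: 4−0−4 = 0 → Ȟ^2 ≅ 0


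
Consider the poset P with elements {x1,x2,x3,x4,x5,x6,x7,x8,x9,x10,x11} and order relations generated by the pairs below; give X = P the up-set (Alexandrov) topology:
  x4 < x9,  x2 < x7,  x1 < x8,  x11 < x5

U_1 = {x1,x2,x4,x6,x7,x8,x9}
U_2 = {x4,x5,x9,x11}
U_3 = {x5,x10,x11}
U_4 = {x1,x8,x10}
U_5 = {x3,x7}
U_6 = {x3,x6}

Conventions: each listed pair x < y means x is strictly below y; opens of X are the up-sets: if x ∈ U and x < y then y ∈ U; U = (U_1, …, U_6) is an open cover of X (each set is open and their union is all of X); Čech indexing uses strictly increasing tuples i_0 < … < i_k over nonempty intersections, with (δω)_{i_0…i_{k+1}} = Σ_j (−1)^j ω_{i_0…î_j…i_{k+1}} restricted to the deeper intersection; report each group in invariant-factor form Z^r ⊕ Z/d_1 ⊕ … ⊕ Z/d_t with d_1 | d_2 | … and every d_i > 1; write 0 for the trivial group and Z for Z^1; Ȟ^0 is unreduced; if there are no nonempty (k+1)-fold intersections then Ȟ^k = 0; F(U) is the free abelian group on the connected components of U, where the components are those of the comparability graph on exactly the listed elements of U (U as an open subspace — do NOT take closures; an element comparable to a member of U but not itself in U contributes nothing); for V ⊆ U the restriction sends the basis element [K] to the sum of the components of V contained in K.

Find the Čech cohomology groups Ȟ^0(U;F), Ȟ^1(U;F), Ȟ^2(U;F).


nonempty intersections:
  U12={x4,x9} U14={x1,x8} U15={x7} U16={x6} U23={x5,x11} U34={x10} U56={x3}
components per intersection:
  U1: {x1,x8} {x2,x7} {x4,x9} {x6}
  U2: {x4,x9} {x5,x11}
  U3: {x5,x11} {x10}
  U4: {x1,x8} {x10}
  U5: {x3} {x7}
  U6: {x3} {x6}
  U12: {x4,x9}
  U14: {x1,x8}
  U15: {x7}
  U16: {x6}
  U23: {x5,x11}
  U34: {x10}
  U56: {x3}
C dims 14,7; δ0: rk 7, SNF 1^7
Ȟ^0: (14−7)−0=7 ⇒ Z^7
Ȟ^1: (7−0)−7=0 ⇒ 0
Ȟ^2: (0−0)−0=0 ⇒ 0

Ȟ^0 ≅ Z^7; Ȟ^1 ≅ 0; Ȟ^2 ≅ 0


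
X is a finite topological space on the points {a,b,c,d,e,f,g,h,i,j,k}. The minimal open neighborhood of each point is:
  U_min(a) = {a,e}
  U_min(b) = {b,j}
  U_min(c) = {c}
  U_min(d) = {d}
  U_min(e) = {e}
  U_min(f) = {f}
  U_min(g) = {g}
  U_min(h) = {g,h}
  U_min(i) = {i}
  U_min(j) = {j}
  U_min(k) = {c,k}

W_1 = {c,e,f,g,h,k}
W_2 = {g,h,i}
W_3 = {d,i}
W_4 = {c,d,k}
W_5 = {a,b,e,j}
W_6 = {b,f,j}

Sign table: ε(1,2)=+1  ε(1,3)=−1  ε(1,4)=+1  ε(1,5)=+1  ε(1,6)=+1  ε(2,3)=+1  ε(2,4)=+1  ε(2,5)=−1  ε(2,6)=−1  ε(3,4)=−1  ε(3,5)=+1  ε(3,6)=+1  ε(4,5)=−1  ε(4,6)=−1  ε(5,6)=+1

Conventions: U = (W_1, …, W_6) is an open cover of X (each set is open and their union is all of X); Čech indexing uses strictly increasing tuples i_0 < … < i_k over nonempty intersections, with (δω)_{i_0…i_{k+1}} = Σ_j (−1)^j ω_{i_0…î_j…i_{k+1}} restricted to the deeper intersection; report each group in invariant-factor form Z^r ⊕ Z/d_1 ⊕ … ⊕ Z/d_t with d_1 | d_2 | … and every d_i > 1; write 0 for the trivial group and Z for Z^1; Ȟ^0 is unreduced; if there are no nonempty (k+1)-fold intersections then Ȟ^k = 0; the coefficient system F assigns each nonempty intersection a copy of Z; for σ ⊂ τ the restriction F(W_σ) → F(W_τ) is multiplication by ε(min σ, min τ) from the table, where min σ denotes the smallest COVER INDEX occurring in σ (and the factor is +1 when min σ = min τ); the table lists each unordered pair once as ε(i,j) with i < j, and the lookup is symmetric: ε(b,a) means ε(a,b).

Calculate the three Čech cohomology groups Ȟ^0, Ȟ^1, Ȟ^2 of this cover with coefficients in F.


Ȟ^0 ≅ 0; Ȟ^1 ≅ Z ⊕ Z/2; Ȟ^2 ≅ 0

intersection data:
  W12={g,h} W14={c,k} W15={e} W16={f} W23={i} W34={d} W56={b,j}
C dims 6,7; δ0: rk 6, SNF 1^5·2
Ȟ^0 = (6 − 6) − 0 = 0, so Ȟ^0 ≅ 0
Ȟ^1 = (7 − 0) − 6 = 1 plus torsion [2], so Ȟ^1 ≅ Z ⊕ Z/2
Ȟ^2 = (0 − 0) − 0 = 0, so Ȟ^2 ≅ 0


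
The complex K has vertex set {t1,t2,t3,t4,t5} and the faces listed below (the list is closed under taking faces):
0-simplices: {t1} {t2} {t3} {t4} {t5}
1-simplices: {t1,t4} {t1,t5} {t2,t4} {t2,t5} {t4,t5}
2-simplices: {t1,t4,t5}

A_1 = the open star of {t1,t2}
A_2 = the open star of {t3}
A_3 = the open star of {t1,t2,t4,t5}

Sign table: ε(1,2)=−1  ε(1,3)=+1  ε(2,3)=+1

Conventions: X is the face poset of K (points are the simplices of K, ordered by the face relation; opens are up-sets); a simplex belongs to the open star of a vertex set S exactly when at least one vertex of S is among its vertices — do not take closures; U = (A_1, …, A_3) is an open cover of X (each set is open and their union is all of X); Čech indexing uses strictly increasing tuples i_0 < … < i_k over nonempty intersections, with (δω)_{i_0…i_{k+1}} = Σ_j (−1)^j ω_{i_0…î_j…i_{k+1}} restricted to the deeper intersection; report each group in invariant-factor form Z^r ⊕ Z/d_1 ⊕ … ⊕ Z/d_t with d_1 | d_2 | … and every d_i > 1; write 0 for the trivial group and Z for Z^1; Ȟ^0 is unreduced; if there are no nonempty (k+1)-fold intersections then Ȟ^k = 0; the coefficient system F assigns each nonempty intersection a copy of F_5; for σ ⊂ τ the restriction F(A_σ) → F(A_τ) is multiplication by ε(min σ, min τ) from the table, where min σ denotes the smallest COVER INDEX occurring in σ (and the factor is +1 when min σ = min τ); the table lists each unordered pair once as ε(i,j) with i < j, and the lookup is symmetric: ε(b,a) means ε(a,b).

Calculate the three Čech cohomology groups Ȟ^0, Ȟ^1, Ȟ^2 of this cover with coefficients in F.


Ȟ^0(U;F) ≅ Z/5 ⊕ Z/5, Ȟ^1(U;F) ≅ 0 and Ȟ^2(U;F) ≅ 0

intersection data:
  A1={{t1},{t2},{t1,t4},{t1,t5},{t2,t4},{t2,t5},{t1,t4,t5}} A2={{t3}} A3={{t1},{t2},{t4},{t5},{t1,t4},{t1,t5},{t2,t4},{t2,t5},{t4,t5},{t1,t4,t5}}
  A13={{t1},{t2},{t1,t4},{t1,t5},{t2,t4},{t2,t5},{t1,t4,t5}}
C dims 3,1; δ0: rk_F5 1
Ȟ^0 = (3 − 1) − 0 = 2, so Ȟ^0 ≅ Z/5 ⊕ Z/5
Ȟ^1 = (1 − 0) − 1 = 0, so Ȟ^1 ≅ 0
Ȟ^2 = (0 − 0) − 0 = 0, so Ȟ^2 ≅ 0


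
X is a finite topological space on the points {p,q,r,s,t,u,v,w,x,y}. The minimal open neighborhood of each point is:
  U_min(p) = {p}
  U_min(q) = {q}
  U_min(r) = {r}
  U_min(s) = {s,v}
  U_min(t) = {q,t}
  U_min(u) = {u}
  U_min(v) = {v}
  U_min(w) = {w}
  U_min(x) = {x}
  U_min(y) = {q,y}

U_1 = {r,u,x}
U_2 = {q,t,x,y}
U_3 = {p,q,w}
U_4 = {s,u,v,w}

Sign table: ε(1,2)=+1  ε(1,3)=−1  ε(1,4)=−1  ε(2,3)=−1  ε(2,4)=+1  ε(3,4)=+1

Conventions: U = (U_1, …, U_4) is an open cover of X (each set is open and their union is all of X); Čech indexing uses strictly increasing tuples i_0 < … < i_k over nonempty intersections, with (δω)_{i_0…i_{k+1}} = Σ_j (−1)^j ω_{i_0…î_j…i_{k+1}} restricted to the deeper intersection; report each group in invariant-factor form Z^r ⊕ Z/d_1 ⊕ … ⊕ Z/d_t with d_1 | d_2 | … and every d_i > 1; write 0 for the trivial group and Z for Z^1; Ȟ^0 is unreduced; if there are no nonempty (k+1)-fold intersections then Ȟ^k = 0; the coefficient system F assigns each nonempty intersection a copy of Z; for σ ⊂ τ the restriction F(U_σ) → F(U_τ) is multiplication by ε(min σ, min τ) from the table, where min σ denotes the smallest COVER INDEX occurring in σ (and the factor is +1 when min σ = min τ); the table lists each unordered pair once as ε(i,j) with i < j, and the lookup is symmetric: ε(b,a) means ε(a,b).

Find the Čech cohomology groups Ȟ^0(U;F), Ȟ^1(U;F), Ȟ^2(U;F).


nerve of the cover:
  U12={x} U14={u} U23={q} U34={w}
C dims 4,4; δ0: rk 3, SNF 1^3
Ȟ^0 = (4 − 3) − 0 = 1, so Ȟ^0 ≅ Z
Ȟ^1 = (4 − 0) − 3 = 1, so Ȟ^1 ≅ Z
Ȟ^2 = (0 − 0) − 0 = 0, so Ȟ^2 ≅ 0

Ȟ^0(U;F) ≅ Z; Ȟ^1(U;F) ≅ Z; Ȟ^2(U;F) ≅ 0


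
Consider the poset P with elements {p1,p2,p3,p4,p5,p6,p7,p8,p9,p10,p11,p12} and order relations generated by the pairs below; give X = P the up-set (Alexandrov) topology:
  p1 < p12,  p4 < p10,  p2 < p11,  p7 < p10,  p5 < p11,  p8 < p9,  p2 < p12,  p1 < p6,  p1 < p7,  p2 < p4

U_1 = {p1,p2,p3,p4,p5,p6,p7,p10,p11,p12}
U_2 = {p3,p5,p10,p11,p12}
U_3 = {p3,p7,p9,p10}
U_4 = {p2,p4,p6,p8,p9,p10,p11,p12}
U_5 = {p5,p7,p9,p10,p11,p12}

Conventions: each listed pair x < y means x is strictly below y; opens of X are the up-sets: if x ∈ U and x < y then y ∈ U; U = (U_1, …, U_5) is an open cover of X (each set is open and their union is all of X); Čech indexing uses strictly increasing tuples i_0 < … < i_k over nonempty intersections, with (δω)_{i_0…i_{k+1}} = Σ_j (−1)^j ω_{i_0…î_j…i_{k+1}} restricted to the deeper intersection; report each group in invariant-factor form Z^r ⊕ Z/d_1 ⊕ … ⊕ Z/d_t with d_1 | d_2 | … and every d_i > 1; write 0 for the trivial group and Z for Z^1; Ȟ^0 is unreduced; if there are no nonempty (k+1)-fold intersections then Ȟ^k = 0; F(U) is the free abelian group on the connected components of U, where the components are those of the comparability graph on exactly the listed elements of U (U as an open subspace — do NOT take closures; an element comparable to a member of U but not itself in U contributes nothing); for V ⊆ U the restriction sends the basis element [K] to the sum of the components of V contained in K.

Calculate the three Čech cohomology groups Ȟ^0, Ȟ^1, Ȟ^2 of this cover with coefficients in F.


Ȟ^0(U;F) ≅ Z^3, Ȟ^1(U;F) ≅ 0 and Ȟ^2(U;F) ≅ 0

nonempty intersections:
  U12={p3,p5,p10,p11,p12} U13={p3,p7,p10} U14={p2,p4,p6,p10,p11,p12} U15={p5,p7,p10,p11,p12} U23={p3,p10} U24={p10,p11,p12} U25={p5,p10,p11,p12} U34={p9,p10} U35={p7,p9,p10} U45={p9,p10,p11,p12}
  U123={p3,p10} U124={p10,p11,p12} U125={p5,p10,p11,p12} U134={p10} U135={p7,p10} U145={p10,p11,p12} U234={p10} U235={p10} U245={p10,p11,p12} U345={p9,p10}
  U1234={p10} U1235={p10} U1245={p10,p11,p12} U1345={p10} U2345={p10}
  U12345={p10}
components per intersection:
  U1: {p1,p2,p4,p5,p6,p7,p10,p11,p12} {p3}
  U2: {p3} {p5,p11} {p10} {p12}
  U3: {p3} {p7,p10} {p9}
  U4: {p2,p4,p10,p11,p12} {p6} {p8,p9}
  U5: {p5,p11} {p7,p10} {p9} {p12}
  U12: {p3} {p5,p11} {p10} {p12}
  U13: {p3} {p7,p10}
  U14: {p2,p4,p10,p11,p12} {p6}
  U15: {p5,p11} {p7,p10} {p12}
  U23: {p3} {p10}
  U24: {p10} {p11} {p12}
  U25: {p5,p11} {p10} {p12}
  U34: {p9} {p10}
  U35: {p7,p10} {p9}
  U45: {p9} {p10} {p11} {p12}
  U123: {p3} {p10}
  U124: {p10} {p11} {p12}
  U125: {p5,p11} {p10} {p12}
  U134: {p10}
  U135: {p7,p10}
  U145: {p10} {p11} {p12}
  U234: {p10}
  U235: {p10}
  U245: {p10} {p11} {p12}
  U345: {p9} {p10}
  U1234: {p10}
  U1235: {p10}
  U1245: {p10} {p11} {p12}
  U1345: {p10}
  U2345: {p10}
  U12345: {p10}
C dims 16,27,20,7; δ0: rk 13, SNF 1^13; δ1: rk 14, SNF 1^14; δ2: rk 6, SNF 1^6
Ȟ^0: (16−13)−0=3 ⇒ Z^3
Ȟ^1: (27−14)−13=0 ⇒ 0
Ȟ^2: (20−6)−14=0 ⇒ 0


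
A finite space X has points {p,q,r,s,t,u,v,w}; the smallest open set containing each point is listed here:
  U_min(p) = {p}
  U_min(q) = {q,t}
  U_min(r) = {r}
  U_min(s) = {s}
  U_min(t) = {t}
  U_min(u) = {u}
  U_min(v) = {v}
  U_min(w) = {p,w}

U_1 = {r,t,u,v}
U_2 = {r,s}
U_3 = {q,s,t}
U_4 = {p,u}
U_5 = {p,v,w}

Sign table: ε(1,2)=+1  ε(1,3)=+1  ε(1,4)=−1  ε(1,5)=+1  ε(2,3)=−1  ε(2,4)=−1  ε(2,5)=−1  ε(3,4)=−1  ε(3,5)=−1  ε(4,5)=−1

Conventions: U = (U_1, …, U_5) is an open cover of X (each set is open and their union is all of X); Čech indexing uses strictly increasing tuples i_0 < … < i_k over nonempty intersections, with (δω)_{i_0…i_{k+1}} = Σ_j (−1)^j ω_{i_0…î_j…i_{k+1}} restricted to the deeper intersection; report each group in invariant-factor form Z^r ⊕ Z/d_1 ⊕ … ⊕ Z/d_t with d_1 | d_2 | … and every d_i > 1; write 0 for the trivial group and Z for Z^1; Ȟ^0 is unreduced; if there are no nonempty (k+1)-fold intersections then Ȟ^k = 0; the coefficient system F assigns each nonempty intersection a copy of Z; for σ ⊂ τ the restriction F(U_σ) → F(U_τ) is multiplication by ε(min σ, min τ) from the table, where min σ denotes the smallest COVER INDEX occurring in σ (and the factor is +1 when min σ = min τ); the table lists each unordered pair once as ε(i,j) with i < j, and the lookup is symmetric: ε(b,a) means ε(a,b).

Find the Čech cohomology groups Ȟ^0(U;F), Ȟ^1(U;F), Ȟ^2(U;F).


intersection data:
  U12={r} U13={t} U14={u} U15={v} U23={s} U45={p}
C dims 5,6; δ0: rk 5, SNF 1^4·2
Ȟ^0 = (5 − 5) − 0 = 0, so Ȟ^0 ≅ 0
Ȟ^1 = (6 − 0) − 5 = 1 plus torsion [2], so Ȟ^1 ≅ Z ⊕ Z/2
Ȟ^2 = (0 − 0) − 0 = 0, so Ȟ^2 ≅ 0

Ȟ^0 ≅ 0, Ȟ^1 ≅ Z ⊕ Z/2, Ȟ^2 ≅ 0


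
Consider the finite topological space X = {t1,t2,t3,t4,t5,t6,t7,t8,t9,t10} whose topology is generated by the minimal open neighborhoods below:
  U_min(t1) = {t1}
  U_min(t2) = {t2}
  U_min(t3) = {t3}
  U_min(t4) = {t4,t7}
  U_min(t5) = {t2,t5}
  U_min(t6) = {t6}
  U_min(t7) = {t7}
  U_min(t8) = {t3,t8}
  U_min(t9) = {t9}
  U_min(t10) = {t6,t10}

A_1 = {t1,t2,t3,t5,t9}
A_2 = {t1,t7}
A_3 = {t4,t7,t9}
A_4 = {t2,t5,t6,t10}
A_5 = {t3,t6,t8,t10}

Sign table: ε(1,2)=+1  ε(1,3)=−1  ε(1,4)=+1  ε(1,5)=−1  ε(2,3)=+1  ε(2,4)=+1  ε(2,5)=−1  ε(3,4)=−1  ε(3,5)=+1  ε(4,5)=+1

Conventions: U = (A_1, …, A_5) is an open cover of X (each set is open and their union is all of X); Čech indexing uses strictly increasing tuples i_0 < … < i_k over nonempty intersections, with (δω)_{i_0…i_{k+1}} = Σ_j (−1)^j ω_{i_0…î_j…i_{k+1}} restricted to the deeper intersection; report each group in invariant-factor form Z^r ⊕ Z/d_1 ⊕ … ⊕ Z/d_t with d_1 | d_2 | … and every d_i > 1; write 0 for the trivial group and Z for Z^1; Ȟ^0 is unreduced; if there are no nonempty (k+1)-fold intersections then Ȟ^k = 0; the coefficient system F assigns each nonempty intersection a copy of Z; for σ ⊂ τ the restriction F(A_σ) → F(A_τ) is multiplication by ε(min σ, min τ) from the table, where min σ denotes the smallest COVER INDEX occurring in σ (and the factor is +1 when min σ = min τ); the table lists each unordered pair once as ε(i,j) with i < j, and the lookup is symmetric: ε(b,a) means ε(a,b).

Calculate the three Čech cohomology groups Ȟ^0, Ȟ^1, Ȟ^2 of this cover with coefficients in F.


Ȟ^0(U;F) ≅ 0, Ȟ^1(U;F) ≅ Z ⊕ Z/2 and Ȟ^2(U;F) ≅ 0

nonempty intersections:
  A12={t1} A13={t9} A14={t2,t5} A15={t3} A23={t7} A45={t6,t10}
C dims 5,6; δ0: rk 5, SNF 1^4·2
Ȟ^0: (5−5)−0=0 ⇒ 0
Ȟ^1: (6−0)−5=1 plus torsion [2] ⇒ Z ⊕ Z/2
Ȟ^2: (0−0)−0=0 ⇒ 0


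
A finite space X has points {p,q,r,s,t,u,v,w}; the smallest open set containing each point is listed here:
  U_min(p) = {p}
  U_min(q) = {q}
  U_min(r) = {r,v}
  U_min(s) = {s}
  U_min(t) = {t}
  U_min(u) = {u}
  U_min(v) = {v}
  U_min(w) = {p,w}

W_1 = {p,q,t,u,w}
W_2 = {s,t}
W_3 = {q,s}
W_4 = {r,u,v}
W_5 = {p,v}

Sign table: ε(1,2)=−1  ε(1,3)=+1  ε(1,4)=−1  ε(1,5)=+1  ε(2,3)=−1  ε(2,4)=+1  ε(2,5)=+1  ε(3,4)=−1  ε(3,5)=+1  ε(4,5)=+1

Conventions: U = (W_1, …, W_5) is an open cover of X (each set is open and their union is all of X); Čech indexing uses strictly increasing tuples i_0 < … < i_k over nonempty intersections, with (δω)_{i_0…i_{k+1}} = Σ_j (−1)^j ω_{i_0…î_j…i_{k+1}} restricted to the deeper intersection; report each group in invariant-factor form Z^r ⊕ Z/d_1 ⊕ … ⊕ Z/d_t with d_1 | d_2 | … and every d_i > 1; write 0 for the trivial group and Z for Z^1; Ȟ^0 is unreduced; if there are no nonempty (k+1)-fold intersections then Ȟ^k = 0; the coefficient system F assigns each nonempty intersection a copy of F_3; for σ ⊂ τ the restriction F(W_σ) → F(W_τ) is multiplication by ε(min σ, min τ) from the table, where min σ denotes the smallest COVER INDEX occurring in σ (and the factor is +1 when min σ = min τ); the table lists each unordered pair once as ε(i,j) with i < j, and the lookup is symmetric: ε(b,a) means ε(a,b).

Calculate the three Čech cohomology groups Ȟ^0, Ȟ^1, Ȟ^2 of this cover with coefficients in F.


Ȟ^0(U;F) ≅ 0, Ȟ^1(U;F) ≅ Z/3 and Ȟ^2(U;F) ≅ 0

nerve of the cover:
  W12={t} W13={q} W14={u} W15={p} W23={s} W45={v}
C dims 5,6; δ0: rk_F3 5
Ȟ^0 = (5 − 5) − 0 = 0, so Ȟ^0 ≅ 0
Ȟ^1 = (6 − 0) − 5 = 1, so Ȟ^1 ≅ Z/3
Ȟ^2 = (0 − 0) − 0 = 0, so Ȟ^2 ≅ 0


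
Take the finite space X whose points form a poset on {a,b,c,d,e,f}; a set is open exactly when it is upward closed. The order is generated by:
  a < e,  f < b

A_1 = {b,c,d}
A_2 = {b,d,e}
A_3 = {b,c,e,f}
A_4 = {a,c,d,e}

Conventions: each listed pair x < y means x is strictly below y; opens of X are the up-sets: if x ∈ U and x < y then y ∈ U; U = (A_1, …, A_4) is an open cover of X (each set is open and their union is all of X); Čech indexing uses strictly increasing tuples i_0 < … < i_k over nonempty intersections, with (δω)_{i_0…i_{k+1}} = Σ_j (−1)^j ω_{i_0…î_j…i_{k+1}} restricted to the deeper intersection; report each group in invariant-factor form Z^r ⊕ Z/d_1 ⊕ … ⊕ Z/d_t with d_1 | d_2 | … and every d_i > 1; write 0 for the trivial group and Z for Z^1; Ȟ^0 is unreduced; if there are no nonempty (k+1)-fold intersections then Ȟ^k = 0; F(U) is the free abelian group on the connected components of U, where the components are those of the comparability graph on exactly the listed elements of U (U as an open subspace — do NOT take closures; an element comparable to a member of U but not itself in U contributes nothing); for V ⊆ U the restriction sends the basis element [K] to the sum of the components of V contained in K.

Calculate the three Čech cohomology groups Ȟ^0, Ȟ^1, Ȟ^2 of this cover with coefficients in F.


nerve simplices:
  A12={b,d} A13={b,c} A14={c,d} A23={b,e} A24={d,e} A34={c,e}
  A123={b} A124={d} A134={c} A234={e}
components per intersection:
  A1: {b} {c} {d}
  A2: {b} {d} {e}
  A3: {b,f} {c} {e}
  A4: {a,e} {c} {d}
  A12: {b} {d}
  A13: {b} {c}
  A14: {c} {d}
  A23: {b} {e}
  A24: {d} {e}
  A34: {c} {e}
  A123: {b}
  A124: {d}
  A134: {c}
  A234: {e}
C dims 12,12,4; δ0: rk 8, SNF 1^8; δ1: rk 4, SNF 1^4
degree 0: 12−8−0 = 4 → Ȟ^0 ≅ Z^4
degree 1: 12−4−8 = 0 → Ȟ^1 ≅ 0
degree 2: 4−0−4 = 0 → Ȟ^2 ≅ 0

Ȟ^0 ≅ Z^4; Ȟ^1 ≅ 0; Ȟ^2 ≅ 0
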